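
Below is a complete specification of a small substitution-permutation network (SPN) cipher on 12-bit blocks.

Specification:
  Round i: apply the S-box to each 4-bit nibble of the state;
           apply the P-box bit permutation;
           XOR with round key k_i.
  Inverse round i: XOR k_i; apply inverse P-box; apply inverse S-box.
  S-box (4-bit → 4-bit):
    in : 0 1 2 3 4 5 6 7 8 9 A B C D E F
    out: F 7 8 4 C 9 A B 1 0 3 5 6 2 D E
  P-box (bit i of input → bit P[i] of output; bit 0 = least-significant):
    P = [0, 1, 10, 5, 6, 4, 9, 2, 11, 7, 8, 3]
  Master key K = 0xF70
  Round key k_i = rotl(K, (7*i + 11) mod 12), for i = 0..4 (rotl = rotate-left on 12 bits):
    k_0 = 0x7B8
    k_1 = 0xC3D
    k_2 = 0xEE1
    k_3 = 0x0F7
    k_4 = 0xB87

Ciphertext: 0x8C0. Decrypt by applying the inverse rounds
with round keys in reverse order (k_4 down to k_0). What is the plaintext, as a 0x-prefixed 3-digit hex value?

0x6EB

s_0 = ciphertext = 0x8C0
s_1 = InvRound(s_0, k_4) = 0x3EA
s_2 = InvRound(s_1, k_3) = 0x4F8
s_3 = InvRound(s_2, k_2) = 0x5C8
s_4 = InvRound(s_3, k_1) = 0x175
s_5 = InvRound(s_4, k_0) = 0x6EB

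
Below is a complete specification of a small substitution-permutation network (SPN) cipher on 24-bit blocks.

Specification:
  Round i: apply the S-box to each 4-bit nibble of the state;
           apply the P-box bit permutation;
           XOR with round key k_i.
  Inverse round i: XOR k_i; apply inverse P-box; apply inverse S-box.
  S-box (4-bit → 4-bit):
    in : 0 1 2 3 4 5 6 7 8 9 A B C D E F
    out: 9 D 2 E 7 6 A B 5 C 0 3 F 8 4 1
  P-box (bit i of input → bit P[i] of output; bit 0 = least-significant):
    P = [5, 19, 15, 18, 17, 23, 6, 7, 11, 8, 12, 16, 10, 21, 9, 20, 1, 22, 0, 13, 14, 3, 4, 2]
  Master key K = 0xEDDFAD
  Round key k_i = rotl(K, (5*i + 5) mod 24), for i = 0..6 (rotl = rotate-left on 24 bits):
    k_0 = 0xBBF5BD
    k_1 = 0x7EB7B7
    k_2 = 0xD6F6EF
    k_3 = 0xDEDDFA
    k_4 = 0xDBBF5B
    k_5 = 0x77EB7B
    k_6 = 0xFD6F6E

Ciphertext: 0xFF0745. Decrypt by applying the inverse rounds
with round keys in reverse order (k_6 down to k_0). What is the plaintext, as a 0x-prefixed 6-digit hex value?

s_0 = ciphertext = 0xFF0745
s_1 = InvRound(s_0, k_6) = 0xB1AFFF
s_2 = InvRound(s_1, k_5) = 0x02FA7D
s_3 = InvRound(s_2, k_4) = 0x0B062B
s_4 = InvRound(s_3, k_3) = 0x859C39
s_5 = InvRound(s_4, k_2) = 0x17901A
s_6 = InvRound(s_5, k_1) = 0x6346DB
s_7 = InvRound(s_6, k_0) = 0xD79554

0xD79554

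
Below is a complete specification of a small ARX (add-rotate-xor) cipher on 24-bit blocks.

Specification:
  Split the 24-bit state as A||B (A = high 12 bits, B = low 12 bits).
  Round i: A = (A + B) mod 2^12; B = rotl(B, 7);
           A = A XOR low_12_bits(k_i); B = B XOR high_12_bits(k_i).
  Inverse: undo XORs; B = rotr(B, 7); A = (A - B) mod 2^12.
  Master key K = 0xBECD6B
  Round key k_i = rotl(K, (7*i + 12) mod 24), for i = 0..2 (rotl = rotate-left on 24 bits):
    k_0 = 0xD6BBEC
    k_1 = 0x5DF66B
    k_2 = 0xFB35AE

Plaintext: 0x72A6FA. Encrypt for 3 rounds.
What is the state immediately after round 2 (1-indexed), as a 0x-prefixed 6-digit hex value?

s_0 = plaintext = 0x72A6FA
s_1 = Round(s_0, k_0) = 0x5C805C
s_2 = Round(s_1, k_1) = 0x04FBDD
s_3 = Round(s_2, k_2) = 0x98216D

0x04FBDD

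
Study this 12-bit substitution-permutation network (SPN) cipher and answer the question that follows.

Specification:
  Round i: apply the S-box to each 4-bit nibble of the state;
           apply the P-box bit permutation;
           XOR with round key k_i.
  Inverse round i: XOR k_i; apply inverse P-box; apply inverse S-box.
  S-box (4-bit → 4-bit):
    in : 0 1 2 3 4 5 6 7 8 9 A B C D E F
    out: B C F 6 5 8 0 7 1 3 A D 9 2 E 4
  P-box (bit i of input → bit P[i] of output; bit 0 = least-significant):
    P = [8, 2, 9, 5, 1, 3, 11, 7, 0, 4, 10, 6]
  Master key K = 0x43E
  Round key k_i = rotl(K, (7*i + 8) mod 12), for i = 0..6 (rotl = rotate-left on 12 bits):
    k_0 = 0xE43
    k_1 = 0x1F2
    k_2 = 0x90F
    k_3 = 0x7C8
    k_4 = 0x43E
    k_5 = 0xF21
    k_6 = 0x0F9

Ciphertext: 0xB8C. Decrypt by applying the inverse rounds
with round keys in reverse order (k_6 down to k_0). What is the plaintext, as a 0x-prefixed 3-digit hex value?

s_0 = ciphertext = 0xB8C
s_1 = InvRound(s_0, k_6) = 0x0F2
s_2 = InvRound(s_1, k_5) = 0x2B4
s_3 = InvRound(s_2, k_4) = 0xF0F
s_4 = InvRound(s_3, k_3) = 0xCBD
s_5 = InvRound(s_4, k_2) = 0x3CC
s_6 = InvRound(s_5, k_1) = 0xD9E
s_7 = InvRound(s_6, k_0) = 0x0A7

0x0A7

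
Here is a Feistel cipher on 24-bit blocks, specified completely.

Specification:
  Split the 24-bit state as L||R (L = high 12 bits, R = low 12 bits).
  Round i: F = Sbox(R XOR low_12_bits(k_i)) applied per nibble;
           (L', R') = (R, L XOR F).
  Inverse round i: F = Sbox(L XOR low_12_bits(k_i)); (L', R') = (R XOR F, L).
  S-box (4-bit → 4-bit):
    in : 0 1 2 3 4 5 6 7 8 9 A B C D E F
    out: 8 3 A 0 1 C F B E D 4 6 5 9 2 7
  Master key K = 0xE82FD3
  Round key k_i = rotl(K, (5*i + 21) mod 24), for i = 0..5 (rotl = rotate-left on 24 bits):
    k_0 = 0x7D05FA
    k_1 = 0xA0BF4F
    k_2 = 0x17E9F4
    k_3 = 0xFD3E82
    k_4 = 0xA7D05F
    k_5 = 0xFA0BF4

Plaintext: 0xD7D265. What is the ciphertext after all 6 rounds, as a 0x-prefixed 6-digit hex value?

0x84F43C

s_0 = plaintext = 0xD7D265
s_1 = Round(s_0, k_0) = 0x2656AA
s_2 = Round(s_1, k_1) = 0x6AAF49
s_3 = Round(s_2, k_2) = 0xF499C3
s_4 = Round(s_3, k_3) = 0x9C345A
s_5 = Round(s_4, k_4) = 0x45A84F
s_6 = Round(s_5, k_5) = 0x84F43C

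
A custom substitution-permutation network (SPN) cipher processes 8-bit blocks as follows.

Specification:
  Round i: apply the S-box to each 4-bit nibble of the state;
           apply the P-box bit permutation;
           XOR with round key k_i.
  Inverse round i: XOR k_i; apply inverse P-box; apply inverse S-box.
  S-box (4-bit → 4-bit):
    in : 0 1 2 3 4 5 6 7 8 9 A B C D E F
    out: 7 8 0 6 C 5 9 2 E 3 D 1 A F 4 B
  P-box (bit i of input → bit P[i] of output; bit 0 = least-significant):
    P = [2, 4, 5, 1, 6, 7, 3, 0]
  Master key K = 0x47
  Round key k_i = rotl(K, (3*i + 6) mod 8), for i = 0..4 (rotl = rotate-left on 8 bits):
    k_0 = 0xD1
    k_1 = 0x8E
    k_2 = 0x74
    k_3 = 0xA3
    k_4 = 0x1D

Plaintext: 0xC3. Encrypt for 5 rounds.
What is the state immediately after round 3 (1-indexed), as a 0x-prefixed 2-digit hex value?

0xB1

s_0 = plaintext = 0xC3
s_1 = Round(s_0, k_0) = 0x60
s_2 = Round(s_1, k_1) = 0xFB
s_3 = Round(s_2, k_2) = 0xB1
s_4 = Round(s_3, k_3) = 0xE1
s_5 = Round(s_4, k_4) = 0x17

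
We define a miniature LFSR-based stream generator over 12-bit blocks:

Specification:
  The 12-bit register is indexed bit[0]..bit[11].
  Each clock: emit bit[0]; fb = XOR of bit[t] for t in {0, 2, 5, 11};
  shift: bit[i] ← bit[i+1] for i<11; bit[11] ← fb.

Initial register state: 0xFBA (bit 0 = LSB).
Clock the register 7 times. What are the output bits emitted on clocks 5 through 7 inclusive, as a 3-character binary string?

reg_0 = 0xFBA
clock 1: out=0, reg = 0x7DD
clock 2: out=1, reg = 0x3EE
clock 3: out=0, reg = 0x1F7
clock 4: out=1, reg = 0x8FB
clock 5: out=1, reg = 0xC7D
clock 6: out=1, reg = 0x63E
clock 7: out=0, reg = 0x31F

110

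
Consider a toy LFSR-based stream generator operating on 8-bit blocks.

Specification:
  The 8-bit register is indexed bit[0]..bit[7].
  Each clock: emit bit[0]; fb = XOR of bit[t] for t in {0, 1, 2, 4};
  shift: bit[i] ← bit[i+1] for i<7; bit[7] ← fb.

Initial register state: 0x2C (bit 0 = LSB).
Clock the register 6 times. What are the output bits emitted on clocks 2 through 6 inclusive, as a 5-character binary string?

reg_0 = 0x2C
clock 1: out=0, reg = 0x96
clock 2: out=0, reg = 0xCB
clock 3: out=1, reg = 0x65
clock 4: out=1, reg = 0x32
clock 5: out=0, reg = 0x19
clock 6: out=1, reg = 0x0C

01101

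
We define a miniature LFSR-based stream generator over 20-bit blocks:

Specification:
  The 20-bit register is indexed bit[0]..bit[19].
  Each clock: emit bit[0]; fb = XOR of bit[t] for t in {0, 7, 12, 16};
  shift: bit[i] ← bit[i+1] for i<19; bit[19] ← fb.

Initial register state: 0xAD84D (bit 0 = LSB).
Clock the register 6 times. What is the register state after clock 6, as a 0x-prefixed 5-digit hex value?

reg_0 = 0xAD84D
clock 1: out=1, reg = 0x56C26
clock 2: out=0, reg = 0xAB613
clock 3: out=1, reg = 0x55B09
clock 4: out=1, reg = 0xAAD84
clock 5: out=0, reg = 0xD56C2
clock 6: out=0, reg = 0xEAB61

0xEAB61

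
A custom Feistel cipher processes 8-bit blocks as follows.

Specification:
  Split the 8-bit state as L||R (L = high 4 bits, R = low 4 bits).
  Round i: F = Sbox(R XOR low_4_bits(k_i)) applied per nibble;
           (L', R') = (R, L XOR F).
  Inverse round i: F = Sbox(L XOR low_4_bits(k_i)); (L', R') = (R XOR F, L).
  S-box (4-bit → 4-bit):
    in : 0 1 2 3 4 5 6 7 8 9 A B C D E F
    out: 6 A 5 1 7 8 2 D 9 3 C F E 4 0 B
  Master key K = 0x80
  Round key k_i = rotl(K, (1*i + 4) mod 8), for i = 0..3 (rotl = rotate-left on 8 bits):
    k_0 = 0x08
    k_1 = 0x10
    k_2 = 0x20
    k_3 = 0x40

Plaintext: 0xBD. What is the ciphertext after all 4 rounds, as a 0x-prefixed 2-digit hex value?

0xD8

s_0 = plaintext = 0xBD
s_1 = Round(s_0, k_0) = 0xD3
s_2 = Round(s_1, k_1) = 0x3C
s_3 = Round(s_2, k_2) = 0xCD
s_4 = Round(s_3, k_3) = 0xD8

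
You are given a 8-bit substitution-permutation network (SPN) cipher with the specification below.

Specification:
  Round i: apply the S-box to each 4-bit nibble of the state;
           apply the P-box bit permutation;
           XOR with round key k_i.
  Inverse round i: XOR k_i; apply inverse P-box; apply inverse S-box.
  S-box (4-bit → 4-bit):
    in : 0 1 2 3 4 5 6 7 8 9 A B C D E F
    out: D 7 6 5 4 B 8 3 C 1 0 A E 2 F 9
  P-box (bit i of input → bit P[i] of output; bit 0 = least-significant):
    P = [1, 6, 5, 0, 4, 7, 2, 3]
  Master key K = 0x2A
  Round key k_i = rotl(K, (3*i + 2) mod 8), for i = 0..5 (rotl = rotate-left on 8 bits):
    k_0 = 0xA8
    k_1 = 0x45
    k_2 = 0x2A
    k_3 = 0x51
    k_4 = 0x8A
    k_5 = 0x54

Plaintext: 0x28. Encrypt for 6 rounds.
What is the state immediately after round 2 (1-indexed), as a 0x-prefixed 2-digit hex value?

0x19

s_0 = plaintext = 0x28
s_1 = Round(s_0, k_0) = 0x0D
s_2 = Round(s_1, k_1) = 0x19
s_3 = Round(s_2, k_2) = 0xBC
s_4 = Round(s_3, k_3) = 0xB8
s_5 = Round(s_4, k_4) = 0x23
s_6 = Round(s_5, k_5) = 0xF2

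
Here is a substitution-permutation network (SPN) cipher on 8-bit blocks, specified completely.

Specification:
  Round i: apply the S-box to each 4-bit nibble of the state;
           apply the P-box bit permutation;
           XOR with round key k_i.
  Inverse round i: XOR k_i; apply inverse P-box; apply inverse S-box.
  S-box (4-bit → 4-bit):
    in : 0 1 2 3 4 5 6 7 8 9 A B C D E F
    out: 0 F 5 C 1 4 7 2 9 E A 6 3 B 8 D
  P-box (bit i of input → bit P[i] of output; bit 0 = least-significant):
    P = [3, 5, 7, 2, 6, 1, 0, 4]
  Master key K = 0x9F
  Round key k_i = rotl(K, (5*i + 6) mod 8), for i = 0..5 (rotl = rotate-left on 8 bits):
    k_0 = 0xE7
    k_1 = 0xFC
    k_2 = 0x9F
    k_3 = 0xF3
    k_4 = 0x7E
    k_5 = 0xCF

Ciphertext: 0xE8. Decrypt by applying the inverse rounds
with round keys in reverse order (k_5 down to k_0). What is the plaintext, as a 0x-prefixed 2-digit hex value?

0x3D

s_0 = ciphertext = 0xE8
s_1 = InvRound(s_0, k_5) = 0xBA
s_2 = InvRound(s_1, k_4) = 0x43
s_3 = InvRound(s_2, k_3) = 0xEB
s_4 = InvRound(s_3, k_2) = 0x8A
s_5 = InvRound(s_4, k_1) = 0xDA
s_6 = InvRound(s_5, k_0) = 0x3D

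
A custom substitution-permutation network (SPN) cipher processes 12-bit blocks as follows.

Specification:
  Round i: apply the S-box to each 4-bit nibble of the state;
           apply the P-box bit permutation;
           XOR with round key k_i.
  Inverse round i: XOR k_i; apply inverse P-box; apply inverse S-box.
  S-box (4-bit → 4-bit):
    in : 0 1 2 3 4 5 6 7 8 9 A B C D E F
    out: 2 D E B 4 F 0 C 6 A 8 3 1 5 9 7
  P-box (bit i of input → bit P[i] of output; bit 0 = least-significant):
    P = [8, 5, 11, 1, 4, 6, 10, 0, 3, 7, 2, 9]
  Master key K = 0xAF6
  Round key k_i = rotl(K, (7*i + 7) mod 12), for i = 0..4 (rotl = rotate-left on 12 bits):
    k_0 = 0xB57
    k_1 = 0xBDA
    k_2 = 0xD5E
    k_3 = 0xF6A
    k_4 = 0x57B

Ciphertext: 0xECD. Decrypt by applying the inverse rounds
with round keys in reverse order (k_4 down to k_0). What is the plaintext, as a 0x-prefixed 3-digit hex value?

s_0 = ciphertext = 0xECD
s_1 = InvRound(s_0, k_4) = 0x2C5
s_2 = InvRound(s_1, k_3) = 0xF75
s_3 = InvRound(s_2, k_2) = 0xEA9
s_4 = InvRound(s_3, k_1) = 0x653
s_5 = InvRound(s_4, k_0) = 0x44D

0x44D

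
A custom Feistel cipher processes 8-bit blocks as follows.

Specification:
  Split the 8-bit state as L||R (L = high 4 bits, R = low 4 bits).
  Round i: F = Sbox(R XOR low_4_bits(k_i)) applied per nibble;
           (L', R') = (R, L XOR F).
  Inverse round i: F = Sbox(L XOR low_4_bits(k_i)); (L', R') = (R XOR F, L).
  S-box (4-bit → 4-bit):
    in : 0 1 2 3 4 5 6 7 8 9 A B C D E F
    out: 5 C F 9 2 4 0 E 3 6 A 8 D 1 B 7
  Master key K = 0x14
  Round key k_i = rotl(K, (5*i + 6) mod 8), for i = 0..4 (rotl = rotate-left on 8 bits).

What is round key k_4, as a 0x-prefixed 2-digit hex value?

K = 0x14
k_0 = rotl(K, (5*0+6) mod 8) = rotl(K, 6) = 0x05
k_1 = rotl(K, (5*1+6) mod 8) = rotl(K, 3) = 0xA0
k_2 = rotl(K, (5*2+6) mod 8) = rotl(K, 0) = 0x14
k_3 = rotl(K, (5*3+6) mod 8) = rotl(K, 5) = 0x82
k_4 = rotl(K, (5*4+6) mod 8) = rotl(K, 2) = 0x50

0x50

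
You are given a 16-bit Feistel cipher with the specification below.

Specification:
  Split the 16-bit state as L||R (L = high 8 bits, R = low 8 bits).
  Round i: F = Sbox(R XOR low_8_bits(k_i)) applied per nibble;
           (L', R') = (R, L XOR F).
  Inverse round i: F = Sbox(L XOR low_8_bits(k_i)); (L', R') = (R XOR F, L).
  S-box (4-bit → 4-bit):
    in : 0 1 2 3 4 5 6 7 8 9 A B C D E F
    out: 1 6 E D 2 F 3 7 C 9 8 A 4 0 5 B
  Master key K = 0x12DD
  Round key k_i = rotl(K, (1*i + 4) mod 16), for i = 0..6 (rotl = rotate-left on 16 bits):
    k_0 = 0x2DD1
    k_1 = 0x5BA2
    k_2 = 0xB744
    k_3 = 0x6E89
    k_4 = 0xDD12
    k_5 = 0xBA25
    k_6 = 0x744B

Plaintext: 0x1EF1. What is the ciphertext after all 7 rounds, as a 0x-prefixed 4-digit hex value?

0x7855

s_0 = plaintext = 0x1EF1
s_1 = Round(s_0, k_0) = 0xF1FF
s_2 = Round(s_1, k_1) = 0xFF01
s_3 = Round(s_2, k_2) = 0x01D0
s_4 = Round(s_3, k_3) = 0xD0F8
s_5 = Round(s_4, k_4) = 0xF888
s_6 = Round(s_5, k_5) = 0x8878
s_7 = Round(s_6, k_6) = 0x7855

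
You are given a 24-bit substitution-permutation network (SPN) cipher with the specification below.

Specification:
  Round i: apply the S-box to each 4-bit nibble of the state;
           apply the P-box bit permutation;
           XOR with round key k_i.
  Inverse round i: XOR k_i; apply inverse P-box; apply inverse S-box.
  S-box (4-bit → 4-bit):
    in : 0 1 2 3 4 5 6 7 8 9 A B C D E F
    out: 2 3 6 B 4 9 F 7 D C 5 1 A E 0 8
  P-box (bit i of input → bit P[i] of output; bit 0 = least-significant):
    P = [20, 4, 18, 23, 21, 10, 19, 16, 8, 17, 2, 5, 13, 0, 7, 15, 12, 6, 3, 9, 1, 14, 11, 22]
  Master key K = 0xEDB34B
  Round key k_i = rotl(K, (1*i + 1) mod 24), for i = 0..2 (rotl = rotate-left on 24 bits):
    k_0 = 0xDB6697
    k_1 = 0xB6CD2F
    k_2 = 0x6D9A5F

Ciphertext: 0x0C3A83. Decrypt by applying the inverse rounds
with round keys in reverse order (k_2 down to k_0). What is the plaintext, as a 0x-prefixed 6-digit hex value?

s_0 = ciphertext = 0x0C3A83
s_1 = InvRound(s_0, k_2) = 0xF28450
s_2 = InvRound(s_1, k_1) = 0x6208E2
s_3 = InvRound(s_2, k_0) = 0x2C1963

0x2C1963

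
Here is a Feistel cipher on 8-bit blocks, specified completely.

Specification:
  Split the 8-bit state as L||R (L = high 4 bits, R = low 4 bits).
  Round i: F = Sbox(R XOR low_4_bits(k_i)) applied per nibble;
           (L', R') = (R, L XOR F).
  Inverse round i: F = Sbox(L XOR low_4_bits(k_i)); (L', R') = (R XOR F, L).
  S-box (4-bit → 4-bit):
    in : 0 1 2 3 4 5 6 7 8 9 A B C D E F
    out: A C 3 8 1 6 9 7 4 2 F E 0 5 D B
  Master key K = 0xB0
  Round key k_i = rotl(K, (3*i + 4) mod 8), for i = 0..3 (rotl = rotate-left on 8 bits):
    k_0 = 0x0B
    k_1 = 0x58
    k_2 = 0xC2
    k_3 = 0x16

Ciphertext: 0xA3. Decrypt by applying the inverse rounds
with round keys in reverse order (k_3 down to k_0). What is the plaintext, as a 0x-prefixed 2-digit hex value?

s_0 = ciphertext = 0xA3
s_1 = InvRound(s_0, k_3) = 0x3A
s_2 = InvRound(s_1, k_2) = 0x63
s_3 = InvRound(s_2, k_1) = 0xE6
s_4 = InvRound(s_3, k_0) = 0x0E

0x0E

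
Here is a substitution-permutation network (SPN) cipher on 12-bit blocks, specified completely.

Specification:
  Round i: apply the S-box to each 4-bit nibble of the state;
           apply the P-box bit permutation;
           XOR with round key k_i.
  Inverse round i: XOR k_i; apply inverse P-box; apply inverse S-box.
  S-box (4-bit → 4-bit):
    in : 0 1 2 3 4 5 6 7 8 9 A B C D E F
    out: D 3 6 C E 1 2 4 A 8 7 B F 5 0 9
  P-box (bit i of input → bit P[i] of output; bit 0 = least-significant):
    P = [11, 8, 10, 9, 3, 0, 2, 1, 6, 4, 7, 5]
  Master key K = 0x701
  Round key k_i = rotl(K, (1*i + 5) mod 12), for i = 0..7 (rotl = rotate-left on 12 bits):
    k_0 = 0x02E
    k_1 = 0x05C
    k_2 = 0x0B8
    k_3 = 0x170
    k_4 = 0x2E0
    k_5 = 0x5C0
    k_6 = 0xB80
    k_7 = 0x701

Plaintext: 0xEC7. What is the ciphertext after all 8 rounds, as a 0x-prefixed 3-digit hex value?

s_0 = plaintext = 0xEC7
s_1 = Round(s_0, k_0) = 0x421
s_2 = Round(s_1, k_1) = 0x9E9
s_3 = Round(s_2, k_2) = 0x298
s_4 = Round(s_3, k_3) = 0x2E2
s_5 = Round(s_4, k_4) = 0x770
s_6 = Round(s_5, k_5) = 0xB44
s_7 = Round(s_6, k_6) = 0xCF7
s_8 = Round(s_7, k_7) = 0x3FB

0x3FB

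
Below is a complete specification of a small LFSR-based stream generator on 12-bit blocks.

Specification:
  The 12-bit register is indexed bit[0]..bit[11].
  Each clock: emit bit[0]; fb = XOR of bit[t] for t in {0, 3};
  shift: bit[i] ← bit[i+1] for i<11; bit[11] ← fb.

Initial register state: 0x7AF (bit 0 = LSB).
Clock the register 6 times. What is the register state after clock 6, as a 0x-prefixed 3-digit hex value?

0x69E

reg_0 = 0x7AF
clock 1: out=1, reg = 0x3D7
clock 2: out=1, reg = 0x9EB
clock 3: out=1, reg = 0x4F5
clock 4: out=1, reg = 0xA7A
clock 5: out=0, reg = 0xD3D
clock 6: out=1, reg = 0x69E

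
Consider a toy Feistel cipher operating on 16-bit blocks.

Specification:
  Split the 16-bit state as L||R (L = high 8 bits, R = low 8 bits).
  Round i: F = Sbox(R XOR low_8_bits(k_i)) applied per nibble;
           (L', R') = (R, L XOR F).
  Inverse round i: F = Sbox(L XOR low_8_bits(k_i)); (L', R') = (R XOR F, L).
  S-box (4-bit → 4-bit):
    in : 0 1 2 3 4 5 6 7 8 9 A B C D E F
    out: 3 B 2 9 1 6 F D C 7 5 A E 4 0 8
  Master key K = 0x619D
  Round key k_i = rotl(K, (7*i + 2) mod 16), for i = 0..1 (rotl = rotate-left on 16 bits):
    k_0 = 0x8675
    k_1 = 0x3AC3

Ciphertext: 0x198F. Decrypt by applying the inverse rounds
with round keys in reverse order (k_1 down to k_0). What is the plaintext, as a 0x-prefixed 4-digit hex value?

s_0 = ciphertext = 0x198F
s_1 = InvRound(s_0, k_1) = 0xCA19
s_2 = InvRound(s_1, k_0) = 0xB1CA

0xB1CA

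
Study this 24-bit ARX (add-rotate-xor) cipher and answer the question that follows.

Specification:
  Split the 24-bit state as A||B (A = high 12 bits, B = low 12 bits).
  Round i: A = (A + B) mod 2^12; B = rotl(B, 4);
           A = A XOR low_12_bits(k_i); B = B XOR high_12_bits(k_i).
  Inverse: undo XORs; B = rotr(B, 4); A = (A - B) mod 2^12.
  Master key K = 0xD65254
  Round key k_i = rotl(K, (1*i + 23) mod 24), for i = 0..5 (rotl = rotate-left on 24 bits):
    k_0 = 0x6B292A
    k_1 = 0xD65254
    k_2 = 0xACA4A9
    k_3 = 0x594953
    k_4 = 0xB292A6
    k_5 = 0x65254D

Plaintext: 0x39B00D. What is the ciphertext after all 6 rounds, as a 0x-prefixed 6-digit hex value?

0x9CAE61

s_0 = plaintext = 0x39B00D
s_1 = Round(s_0, k_0) = 0xA82662
s_2 = Round(s_1, k_1) = 0x2B0B43
s_3 = Round(s_2, k_2) = 0x95AEF1
s_4 = Round(s_3, k_3) = 0x118A8A
s_5 = Round(s_4, k_4) = 0x904383
s_6 = Round(s_5, k_5) = 0x9CAE61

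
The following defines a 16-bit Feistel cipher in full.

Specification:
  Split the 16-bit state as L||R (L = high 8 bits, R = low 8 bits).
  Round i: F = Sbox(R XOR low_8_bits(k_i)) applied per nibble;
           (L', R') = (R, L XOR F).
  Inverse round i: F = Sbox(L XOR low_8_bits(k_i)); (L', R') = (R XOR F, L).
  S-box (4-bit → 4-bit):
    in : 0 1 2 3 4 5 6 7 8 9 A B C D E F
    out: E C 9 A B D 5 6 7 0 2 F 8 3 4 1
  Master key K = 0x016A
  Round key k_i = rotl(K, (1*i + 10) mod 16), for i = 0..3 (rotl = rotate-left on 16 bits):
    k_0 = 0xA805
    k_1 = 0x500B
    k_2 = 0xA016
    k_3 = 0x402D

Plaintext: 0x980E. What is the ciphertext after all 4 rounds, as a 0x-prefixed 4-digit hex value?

s_0 = plaintext = 0x980E
s_1 = Round(s_0, k_0) = 0x0E77
s_2 = Round(s_1, k_1) = 0x7766
s_3 = Round(s_2, k_2) = 0x6619
s_4 = Round(s_3, k_3) = 0x19CD

0x19CD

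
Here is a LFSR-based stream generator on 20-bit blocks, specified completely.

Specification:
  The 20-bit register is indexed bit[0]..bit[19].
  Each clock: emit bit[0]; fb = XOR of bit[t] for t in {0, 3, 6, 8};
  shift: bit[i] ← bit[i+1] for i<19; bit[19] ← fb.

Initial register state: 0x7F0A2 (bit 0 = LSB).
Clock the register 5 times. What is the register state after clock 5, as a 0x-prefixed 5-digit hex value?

reg_0 = 0x7F0A2
clock 1: out=0, reg = 0x3F851
clock 2: out=1, reg = 0x1FC28
clock 3: out=0, reg = 0x8FE14
clock 4: out=0, reg = 0x47F0A
clock 5: out=0, reg = 0x23F85

0x23F85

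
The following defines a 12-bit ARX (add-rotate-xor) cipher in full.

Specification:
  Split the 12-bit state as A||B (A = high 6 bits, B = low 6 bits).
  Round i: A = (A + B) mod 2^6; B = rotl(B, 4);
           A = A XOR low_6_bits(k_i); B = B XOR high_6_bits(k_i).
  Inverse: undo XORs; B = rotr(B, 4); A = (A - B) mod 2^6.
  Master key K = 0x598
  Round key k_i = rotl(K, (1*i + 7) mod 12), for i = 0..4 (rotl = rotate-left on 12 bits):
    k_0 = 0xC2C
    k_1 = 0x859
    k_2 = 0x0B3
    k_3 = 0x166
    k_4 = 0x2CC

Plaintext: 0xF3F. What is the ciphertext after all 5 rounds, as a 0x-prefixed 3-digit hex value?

s_0 = plaintext = 0xF3F
s_1 = Round(s_0, k_0) = 0x5CF
s_2 = Round(s_1, k_1) = 0xFD2
s_3 = Round(s_2, k_2) = 0x8A6
s_4 = Round(s_3, k_3) = 0xBAC
s_5 = Round(s_4, k_4) = 0x580

0x580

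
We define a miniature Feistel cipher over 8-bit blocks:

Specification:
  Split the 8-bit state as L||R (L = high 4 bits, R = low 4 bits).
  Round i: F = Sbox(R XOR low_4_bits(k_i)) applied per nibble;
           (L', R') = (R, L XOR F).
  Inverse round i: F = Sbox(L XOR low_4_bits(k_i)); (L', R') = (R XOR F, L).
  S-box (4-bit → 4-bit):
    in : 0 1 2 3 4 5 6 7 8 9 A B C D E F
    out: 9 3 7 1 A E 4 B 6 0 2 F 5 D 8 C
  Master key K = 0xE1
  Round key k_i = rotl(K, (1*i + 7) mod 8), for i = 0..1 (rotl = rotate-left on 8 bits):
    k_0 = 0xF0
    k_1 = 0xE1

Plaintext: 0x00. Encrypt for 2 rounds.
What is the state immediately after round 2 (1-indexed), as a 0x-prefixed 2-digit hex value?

s_0 = plaintext = 0x00
s_1 = Round(s_0, k_0) = 0x09
s_2 = Round(s_1, k_1) = 0x96

0x96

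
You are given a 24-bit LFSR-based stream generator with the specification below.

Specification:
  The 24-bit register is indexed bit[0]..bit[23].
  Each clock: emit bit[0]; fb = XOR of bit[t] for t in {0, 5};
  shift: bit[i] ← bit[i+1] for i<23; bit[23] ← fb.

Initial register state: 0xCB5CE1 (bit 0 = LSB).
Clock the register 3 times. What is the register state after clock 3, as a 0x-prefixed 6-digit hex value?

reg_0 = 0xCB5CE1
clock 1: out=1, reg = 0x65AE70
clock 2: out=0, reg = 0xB2D738
clock 3: out=0, reg = 0xD96B9C

0xD96B9C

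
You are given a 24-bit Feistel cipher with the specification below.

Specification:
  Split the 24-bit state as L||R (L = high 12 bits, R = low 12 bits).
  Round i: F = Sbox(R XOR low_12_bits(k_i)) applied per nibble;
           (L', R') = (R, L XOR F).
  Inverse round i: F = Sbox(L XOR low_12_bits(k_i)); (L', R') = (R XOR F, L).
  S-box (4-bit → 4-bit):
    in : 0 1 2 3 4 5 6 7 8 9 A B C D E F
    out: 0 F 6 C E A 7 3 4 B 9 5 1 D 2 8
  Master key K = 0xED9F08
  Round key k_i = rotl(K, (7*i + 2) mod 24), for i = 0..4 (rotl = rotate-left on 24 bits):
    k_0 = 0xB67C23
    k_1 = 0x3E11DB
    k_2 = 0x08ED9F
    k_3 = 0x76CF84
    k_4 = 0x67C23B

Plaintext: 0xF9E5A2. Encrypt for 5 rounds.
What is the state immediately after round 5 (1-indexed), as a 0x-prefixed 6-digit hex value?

0x21E275

s_0 = plaintext = 0xF9E5A2
s_1 = Round(s_0, k_0) = 0x5A24D1
s_2 = Round(s_1, k_1) = 0x4D1FAB
s_3 = Round(s_2, k_2) = 0xFAB21F
s_4 = Round(s_3, k_3) = 0x21F21E
s_5 = Round(s_4, k_4) = 0x21E275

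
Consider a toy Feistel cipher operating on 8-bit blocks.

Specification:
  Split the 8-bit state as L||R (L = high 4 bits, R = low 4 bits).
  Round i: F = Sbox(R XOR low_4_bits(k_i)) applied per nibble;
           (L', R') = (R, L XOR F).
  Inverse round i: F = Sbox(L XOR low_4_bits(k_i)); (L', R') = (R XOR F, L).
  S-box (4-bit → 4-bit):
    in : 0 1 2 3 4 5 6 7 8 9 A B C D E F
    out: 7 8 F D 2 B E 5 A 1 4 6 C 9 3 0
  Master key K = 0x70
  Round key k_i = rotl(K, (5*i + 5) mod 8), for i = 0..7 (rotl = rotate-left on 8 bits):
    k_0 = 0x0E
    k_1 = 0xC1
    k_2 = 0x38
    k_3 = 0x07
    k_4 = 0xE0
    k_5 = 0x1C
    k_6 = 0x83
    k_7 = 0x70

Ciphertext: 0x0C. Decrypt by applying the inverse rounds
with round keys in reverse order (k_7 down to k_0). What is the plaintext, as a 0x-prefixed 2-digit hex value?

0x02

s_0 = ciphertext = 0x0C
s_1 = InvRound(s_0, k_7) = 0xB0
s_2 = InvRound(s_1, k_6) = 0xAB
s_3 = InvRound(s_2, k_5) = 0x5A
s_4 = InvRound(s_3, k_4) = 0x15
s_5 = InvRound(s_4, k_3) = 0xB1
s_6 = InvRound(s_5, k_2) = 0xCB
s_7 = InvRound(s_6, k_1) = 0x2C
s_8 = InvRound(s_7, k_0) = 0x02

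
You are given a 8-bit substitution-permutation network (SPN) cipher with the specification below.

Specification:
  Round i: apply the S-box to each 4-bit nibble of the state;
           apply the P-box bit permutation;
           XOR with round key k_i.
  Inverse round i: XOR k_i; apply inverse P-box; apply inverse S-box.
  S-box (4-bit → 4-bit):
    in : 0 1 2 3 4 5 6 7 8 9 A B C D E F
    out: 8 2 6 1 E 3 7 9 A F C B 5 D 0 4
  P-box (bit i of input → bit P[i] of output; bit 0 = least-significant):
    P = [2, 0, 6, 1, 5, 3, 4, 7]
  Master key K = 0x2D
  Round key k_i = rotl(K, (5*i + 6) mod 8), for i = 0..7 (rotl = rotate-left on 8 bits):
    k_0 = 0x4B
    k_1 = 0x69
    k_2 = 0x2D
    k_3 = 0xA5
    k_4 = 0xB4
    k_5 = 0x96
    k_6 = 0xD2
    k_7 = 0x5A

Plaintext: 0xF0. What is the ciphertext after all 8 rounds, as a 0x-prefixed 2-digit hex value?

s_0 = plaintext = 0xF0
s_1 = Round(s_0, k_0) = 0x59
s_2 = Round(s_1, k_1) = 0x06
s_3 = Round(s_2, k_2) = 0xE8
s_4 = Round(s_3, k_3) = 0xA6
s_5 = Round(s_4, k_4) = 0x61
s_6 = Round(s_5, k_5) = 0xAF
s_7 = Round(s_6, k_6) = 0x02
s_8 = Round(s_7, k_7) = 0x9B

0x9B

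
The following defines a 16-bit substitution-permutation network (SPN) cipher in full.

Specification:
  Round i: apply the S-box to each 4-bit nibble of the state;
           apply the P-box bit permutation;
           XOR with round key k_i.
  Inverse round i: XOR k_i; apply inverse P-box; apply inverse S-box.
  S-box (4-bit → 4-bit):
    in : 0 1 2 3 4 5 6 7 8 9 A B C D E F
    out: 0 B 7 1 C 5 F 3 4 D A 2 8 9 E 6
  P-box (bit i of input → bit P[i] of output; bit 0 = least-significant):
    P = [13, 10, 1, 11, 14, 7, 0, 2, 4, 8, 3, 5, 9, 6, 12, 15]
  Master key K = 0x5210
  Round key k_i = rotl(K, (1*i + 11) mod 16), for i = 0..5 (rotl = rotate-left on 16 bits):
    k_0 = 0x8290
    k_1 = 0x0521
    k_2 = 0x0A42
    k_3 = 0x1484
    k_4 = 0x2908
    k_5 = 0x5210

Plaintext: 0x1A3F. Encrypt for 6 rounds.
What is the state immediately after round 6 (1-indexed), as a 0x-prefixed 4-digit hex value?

0xCFAA

s_0 = plaintext = 0x1A3F
s_1 = Round(s_0, k_0) = 0x45F2
s_2 = Round(s_1, k_1) = 0xB1BA
s_3 = Round(s_2, k_2) = 0x07B2
s_4 = Round(s_3, k_3) = 0x3116
s_5 = Round(s_4, k_4) = 0x46BE
s_6 = Round(s_5, k_5) = 0xCFAA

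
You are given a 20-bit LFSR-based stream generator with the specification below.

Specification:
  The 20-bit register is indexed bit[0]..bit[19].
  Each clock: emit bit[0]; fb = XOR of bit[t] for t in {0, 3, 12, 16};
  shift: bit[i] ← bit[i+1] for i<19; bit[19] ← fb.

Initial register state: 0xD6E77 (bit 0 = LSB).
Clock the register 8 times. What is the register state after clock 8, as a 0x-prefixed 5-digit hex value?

0x42D6E

reg_0 = 0xD6E77
clock 1: out=1, reg = 0x6B73B
clock 2: out=1, reg = 0xB5B9D
clock 3: out=1, reg = 0x5ADCE
clock 4: out=0, reg = 0x2D6E7
clock 5: out=1, reg = 0x16B73
clock 6: out=1, reg = 0x0B5B9
clock 7: out=1, reg = 0x85ADC
clock 8: out=0, reg = 0x42D6E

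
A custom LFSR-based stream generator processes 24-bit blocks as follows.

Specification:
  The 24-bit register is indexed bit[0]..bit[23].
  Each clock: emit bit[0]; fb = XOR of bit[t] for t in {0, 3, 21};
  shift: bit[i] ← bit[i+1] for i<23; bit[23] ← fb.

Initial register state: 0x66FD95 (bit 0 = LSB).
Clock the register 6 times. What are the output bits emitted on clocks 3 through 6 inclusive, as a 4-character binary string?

1010

reg_0 = 0x66FD95
clock 1: out=1, reg = 0x337ECA
clock 2: out=0, reg = 0x19BF65
clock 3: out=1, reg = 0x8CDFB2
clock 4: out=0, reg = 0x466FD9
clock 5: out=1, reg = 0x2337EC
clock 6: out=0, reg = 0x119BF6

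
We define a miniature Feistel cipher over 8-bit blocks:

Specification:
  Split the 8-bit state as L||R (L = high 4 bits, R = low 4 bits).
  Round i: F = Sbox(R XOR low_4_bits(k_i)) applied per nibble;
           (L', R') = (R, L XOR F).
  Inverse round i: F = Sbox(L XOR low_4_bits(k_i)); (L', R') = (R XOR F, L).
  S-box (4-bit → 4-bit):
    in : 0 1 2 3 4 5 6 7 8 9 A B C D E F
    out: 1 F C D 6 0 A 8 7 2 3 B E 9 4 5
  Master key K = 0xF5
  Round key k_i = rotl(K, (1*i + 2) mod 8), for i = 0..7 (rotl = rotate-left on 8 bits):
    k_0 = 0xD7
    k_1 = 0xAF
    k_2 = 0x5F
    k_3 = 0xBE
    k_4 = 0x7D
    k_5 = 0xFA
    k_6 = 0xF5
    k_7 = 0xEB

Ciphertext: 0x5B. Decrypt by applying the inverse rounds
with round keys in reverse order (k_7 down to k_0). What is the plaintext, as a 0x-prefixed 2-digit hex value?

0x34

s_0 = ciphertext = 0x5B
s_1 = InvRound(s_0, k_7) = 0xF5
s_2 = InvRound(s_1, k_6) = 0x6F
s_3 = InvRound(s_2, k_5) = 0x16
s_4 = InvRound(s_3, k_4) = 0x81
s_5 = InvRound(s_4, k_3) = 0xB8
s_6 = InvRound(s_5, k_2) = 0xEB
s_7 = InvRound(s_6, k_1) = 0x4E
s_8 = InvRound(s_7, k_0) = 0x34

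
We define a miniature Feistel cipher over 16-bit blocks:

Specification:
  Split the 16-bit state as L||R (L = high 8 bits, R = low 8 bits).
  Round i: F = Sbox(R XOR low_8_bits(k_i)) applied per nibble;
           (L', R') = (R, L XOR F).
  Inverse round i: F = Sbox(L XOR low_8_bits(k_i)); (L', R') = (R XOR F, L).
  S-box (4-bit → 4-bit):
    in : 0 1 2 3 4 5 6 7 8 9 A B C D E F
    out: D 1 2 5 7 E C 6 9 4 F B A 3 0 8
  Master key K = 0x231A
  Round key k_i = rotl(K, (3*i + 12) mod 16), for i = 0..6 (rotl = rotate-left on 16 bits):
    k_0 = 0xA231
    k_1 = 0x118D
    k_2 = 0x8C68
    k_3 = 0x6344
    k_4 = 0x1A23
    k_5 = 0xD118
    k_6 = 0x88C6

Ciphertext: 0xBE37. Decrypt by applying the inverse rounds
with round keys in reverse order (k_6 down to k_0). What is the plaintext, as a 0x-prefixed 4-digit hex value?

s_0 = ciphertext = 0xBE37
s_1 = InvRound(s_0, k_6) = 0x5EBE
s_2 = InvRound(s_1, k_5) = 0xC25E
s_3 = InvRound(s_2, k_4) = 0x5FC2
s_4 = InvRound(s_3, k_3) = 0xD95F
s_5 = InvRound(s_4, k_2) = 0xEED9
s_6 = InvRound(s_5, k_1) = 0x1CEE
s_7 = InvRound(s_6, k_0) = 0xCD1C

0xCD1C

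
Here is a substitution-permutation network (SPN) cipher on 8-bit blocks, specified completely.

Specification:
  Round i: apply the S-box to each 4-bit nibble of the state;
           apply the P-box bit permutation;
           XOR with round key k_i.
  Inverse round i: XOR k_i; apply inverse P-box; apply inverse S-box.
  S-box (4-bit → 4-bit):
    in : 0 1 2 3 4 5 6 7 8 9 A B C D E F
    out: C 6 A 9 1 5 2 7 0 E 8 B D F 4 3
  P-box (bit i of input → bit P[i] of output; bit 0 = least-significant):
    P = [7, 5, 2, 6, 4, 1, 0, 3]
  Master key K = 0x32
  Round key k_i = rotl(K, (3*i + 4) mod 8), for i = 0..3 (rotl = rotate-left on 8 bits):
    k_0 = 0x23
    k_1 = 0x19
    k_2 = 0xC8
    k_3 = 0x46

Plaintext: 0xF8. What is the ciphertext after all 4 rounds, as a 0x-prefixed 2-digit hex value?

s_0 = plaintext = 0xF8
s_1 = Round(s_0, k_0) = 0x31
s_2 = Round(s_1, k_1) = 0x25
s_3 = Round(s_2, k_2) = 0x46
s_4 = Round(s_3, k_3) = 0x76

0x76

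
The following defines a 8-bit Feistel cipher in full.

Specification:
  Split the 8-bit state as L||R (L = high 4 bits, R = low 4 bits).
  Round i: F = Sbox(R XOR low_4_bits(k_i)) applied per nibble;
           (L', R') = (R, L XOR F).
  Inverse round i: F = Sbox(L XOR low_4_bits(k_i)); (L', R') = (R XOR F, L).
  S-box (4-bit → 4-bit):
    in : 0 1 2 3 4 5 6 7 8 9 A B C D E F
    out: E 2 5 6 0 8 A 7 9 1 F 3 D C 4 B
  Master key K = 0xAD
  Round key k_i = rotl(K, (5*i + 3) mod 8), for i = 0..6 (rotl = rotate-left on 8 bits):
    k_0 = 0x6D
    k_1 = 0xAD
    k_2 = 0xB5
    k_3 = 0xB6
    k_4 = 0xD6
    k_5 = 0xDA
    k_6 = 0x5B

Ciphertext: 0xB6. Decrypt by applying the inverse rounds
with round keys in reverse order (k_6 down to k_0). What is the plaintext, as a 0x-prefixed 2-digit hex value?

s_0 = ciphertext = 0xB6
s_1 = InvRound(s_0, k_6) = 0x8B
s_2 = InvRound(s_1, k_5) = 0xE8
s_3 = InvRound(s_2, k_4) = 0x1E
s_4 = InvRound(s_3, k_3) = 0x91
s_5 = InvRound(s_4, k_2) = 0xC9
s_6 = InvRound(s_5, k_1) = 0xBC
s_7 = InvRound(s_6, k_0) = 0x6B

0x6B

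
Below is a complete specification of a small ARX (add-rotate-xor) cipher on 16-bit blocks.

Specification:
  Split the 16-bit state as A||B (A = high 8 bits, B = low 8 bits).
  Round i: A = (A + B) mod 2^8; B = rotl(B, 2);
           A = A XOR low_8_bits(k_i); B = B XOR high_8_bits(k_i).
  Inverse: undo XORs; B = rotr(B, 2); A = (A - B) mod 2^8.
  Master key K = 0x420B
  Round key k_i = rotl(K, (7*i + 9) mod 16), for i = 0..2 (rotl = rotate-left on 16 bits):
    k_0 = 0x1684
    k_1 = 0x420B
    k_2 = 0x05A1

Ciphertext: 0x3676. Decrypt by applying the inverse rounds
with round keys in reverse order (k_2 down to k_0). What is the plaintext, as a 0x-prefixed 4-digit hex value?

s_0 = ciphertext = 0x3676
s_1 = InvRound(s_0, k_2) = 0xBBDC
s_2 = InvRound(s_1, k_1) = 0x09A7
s_3 = InvRound(s_2, k_0) = 0x216C

0x216C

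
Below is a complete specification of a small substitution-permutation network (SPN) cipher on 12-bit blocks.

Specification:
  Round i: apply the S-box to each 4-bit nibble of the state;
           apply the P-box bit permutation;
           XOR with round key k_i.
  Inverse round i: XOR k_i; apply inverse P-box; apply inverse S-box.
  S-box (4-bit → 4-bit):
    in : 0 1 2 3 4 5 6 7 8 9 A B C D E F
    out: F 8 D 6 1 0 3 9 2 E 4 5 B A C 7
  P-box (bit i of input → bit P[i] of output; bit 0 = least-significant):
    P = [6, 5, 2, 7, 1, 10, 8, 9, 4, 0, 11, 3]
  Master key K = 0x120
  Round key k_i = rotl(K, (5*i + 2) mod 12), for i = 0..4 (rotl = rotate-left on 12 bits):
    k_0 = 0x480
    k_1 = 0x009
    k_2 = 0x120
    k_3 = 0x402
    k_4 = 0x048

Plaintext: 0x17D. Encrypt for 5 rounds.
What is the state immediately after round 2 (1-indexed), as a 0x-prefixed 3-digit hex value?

0x31E

s_0 = plaintext = 0x17D
s_1 = Round(s_0, k_0) = 0x62A
s_2 = Round(s_1, k_1) = 0x31E
s_3 = Round(s_2, k_2) = 0xBA5
s_4 = Round(s_3, k_3) = 0xD12
s_5 = Round(s_4, k_4) = 0x285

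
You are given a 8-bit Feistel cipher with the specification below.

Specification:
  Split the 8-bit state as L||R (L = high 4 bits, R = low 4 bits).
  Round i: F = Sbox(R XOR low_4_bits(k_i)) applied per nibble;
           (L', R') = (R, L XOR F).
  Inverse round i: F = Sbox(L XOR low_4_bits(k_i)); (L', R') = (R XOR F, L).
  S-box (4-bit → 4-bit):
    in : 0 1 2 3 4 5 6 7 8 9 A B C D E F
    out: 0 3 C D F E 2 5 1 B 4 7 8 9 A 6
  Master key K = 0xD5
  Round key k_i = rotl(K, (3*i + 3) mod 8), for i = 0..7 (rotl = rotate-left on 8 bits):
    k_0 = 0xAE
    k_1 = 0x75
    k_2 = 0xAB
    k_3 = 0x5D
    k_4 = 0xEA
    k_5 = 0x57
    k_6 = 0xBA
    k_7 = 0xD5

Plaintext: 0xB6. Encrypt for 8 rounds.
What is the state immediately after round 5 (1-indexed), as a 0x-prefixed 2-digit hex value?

s_0 = plaintext = 0xB6
s_1 = Round(s_0, k_0) = 0x6A
s_2 = Round(s_1, k_1) = 0xA0
s_3 = Round(s_2, k_2) = 0x0D
s_4 = Round(s_3, k_3) = 0xD0
s_5 = Round(s_4, k_4) = 0x09
s_6 = Round(s_5, k_5) = 0x9A
s_7 = Round(s_6, k_6) = 0xA9
s_8 = Round(s_7, k_7) = 0x92

0x09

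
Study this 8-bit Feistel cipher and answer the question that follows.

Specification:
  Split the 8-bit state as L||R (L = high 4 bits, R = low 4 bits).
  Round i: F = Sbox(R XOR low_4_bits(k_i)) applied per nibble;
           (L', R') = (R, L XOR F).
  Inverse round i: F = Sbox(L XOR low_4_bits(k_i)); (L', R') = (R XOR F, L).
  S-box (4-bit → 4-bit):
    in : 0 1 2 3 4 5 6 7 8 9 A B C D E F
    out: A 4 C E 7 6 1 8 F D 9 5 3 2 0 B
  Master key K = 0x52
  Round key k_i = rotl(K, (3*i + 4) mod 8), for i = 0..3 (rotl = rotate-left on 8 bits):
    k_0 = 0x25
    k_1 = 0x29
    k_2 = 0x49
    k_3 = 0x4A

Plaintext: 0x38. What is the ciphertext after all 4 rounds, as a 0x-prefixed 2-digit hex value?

s_0 = plaintext = 0x38
s_1 = Round(s_0, k_0) = 0x81
s_2 = Round(s_1, k_1) = 0x17
s_3 = Round(s_2, k_2) = 0x71
s_4 = Round(s_3, k_3) = 0x12

0x12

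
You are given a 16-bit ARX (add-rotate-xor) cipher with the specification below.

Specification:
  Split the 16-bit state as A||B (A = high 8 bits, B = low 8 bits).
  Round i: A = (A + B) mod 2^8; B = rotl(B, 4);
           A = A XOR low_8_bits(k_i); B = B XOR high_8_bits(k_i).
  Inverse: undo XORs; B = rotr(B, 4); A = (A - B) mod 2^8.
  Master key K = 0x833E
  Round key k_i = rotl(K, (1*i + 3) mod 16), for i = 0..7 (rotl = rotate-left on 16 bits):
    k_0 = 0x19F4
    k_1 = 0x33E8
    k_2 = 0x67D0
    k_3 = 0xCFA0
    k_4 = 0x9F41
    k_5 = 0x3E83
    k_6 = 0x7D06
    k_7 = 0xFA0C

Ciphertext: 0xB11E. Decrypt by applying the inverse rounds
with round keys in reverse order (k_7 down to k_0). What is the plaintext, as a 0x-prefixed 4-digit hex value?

s_0 = ciphertext = 0xB11E
s_1 = InvRound(s_0, k_7) = 0x6F4E
s_2 = InvRound(s_1, k_6) = 0x3633
s_3 = InvRound(s_2, k_5) = 0xE5D0
s_4 = InvRound(s_3, k_4) = 0xB0F4
s_5 = InvRound(s_4, k_3) = 0x5DB3
s_6 = InvRound(s_5, k_2) = 0x404D
s_7 = InvRound(s_6, k_1) = 0xC1E7
s_8 = InvRound(s_7, k_0) = 0x46EF

0x46EF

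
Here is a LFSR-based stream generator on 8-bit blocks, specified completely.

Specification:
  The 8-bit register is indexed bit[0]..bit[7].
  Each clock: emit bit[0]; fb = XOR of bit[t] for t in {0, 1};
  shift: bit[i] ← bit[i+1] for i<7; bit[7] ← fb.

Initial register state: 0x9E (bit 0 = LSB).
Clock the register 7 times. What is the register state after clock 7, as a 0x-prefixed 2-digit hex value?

0xA3

reg_0 = 0x9E
clock 1: out=0, reg = 0xCF
clock 2: out=1, reg = 0x67
clock 3: out=1, reg = 0x33
clock 4: out=1, reg = 0x19
clock 5: out=1, reg = 0x8C
clock 6: out=0, reg = 0x46
clock 7: out=0, reg = 0xA3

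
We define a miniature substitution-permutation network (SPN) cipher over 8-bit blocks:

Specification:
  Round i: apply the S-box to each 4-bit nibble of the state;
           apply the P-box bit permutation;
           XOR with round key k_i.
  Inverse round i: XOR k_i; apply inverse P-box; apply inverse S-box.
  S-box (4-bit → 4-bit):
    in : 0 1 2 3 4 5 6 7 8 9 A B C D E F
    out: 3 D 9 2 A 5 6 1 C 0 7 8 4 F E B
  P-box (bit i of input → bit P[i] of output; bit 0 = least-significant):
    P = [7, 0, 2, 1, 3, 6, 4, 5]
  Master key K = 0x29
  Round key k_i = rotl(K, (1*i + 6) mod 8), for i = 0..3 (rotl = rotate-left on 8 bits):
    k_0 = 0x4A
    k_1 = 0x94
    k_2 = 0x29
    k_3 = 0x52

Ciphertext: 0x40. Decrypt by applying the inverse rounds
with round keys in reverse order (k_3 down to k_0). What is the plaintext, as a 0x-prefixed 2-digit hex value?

0x24

s_0 = ciphertext = 0x40
s_1 = InvRound(s_0, k_3) = 0xCB
s_2 = InvRound(s_1, k_2) = 0x42
s_3 = InvRound(s_2, k_1) = 0x61
s_4 = InvRound(s_3, k_0) = 0x24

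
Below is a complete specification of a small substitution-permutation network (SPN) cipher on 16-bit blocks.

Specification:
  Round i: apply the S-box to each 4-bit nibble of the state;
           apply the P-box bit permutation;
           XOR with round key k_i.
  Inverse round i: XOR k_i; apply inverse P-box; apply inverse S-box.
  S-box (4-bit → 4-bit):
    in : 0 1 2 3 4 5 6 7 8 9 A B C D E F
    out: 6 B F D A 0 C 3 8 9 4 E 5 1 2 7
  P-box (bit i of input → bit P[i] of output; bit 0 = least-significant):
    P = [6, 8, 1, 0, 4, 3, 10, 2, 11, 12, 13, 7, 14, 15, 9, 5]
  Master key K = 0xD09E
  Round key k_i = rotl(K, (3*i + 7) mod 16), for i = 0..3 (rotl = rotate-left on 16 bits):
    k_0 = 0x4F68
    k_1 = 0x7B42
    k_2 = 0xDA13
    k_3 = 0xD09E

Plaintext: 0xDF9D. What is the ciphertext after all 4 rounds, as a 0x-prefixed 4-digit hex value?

0x1CA1

s_0 = plaintext = 0xDF9D
s_1 = Round(s_0, k_0) = 0x373C
s_2 = Round(s_1, k_1) = 0x2534
s_3 = Round(s_2, k_2) = 0x1D26
s_4 = Round(s_3, k_3) = 0x1CA1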